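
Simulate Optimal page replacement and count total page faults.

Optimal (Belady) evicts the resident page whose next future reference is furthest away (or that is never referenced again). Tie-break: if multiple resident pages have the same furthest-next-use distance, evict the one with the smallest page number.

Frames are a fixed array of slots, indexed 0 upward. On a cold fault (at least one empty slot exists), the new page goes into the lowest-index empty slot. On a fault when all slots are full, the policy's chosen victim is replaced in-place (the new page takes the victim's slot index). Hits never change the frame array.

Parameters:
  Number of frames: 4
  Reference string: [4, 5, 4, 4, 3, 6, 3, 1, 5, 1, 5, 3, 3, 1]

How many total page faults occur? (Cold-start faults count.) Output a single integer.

Answer: 5

Derivation:
Step 0: ref 4 → FAULT, frames=[4,-,-,-]
Step 1: ref 5 → FAULT, frames=[4,5,-,-]
Step 2: ref 4 → HIT, frames=[4,5,-,-]
Step 3: ref 4 → HIT, frames=[4,5,-,-]
Step 4: ref 3 → FAULT, frames=[4,5,3,-]
Step 5: ref 6 → FAULT, frames=[4,5,3,6]
Step 6: ref 3 → HIT, frames=[4,5,3,6]
Step 7: ref 1 → FAULT (evict 4), frames=[1,5,3,6]
Step 8: ref 5 → HIT, frames=[1,5,3,6]
Step 9: ref 1 → HIT, frames=[1,5,3,6]
Step 10: ref 5 → HIT, frames=[1,5,3,6]
Step 11: ref 3 → HIT, frames=[1,5,3,6]
Step 12: ref 3 → HIT, frames=[1,5,3,6]
Step 13: ref 1 → HIT, frames=[1,5,3,6]
Total faults: 5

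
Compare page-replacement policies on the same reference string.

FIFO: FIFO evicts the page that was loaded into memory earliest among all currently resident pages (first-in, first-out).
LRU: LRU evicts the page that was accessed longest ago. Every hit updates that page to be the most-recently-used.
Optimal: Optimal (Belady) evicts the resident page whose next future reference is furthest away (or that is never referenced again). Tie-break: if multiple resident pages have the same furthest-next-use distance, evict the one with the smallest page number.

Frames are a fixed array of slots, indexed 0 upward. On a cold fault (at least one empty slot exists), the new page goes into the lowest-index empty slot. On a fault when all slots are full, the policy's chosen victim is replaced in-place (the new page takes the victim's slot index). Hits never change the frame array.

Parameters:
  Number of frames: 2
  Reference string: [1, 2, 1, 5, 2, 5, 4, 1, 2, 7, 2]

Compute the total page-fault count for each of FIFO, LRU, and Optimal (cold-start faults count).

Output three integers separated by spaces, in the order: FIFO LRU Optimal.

--- FIFO ---
  step 0: ref 1 -> FAULT, frames=[1,-] (faults so far: 1)
  step 1: ref 2 -> FAULT, frames=[1,2] (faults so far: 2)
  step 2: ref 1 -> HIT, frames=[1,2] (faults so far: 2)
  step 3: ref 5 -> FAULT, evict 1, frames=[5,2] (faults so far: 3)
  step 4: ref 2 -> HIT, frames=[5,2] (faults so far: 3)
  step 5: ref 5 -> HIT, frames=[5,2] (faults so far: 3)
  step 6: ref 4 -> FAULT, evict 2, frames=[5,4] (faults so far: 4)
  step 7: ref 1 -> FAULT, evict 5, frames=[1,4] (faults so far: 5)
  step 8: ref 2 -> FAULT, evict 4, frames=[1,2] (faults so far: 6)
  step 9: ref 7 -> FAULT, evict 1, frames=[7,2] (faults so far: 7)
  step 10: ref 2 -> HIT, frames=[7,2] (faults so far: 7)
  FIFO total faults: 7
--- LRU ---
  step 0: ref 1 -> FAULT, frames=[1,-] (faults so far: 1)
  step 1: ref 2 -> FAULT, frames=[1,2] (faults so far: 2)
  step 2: ref 1 -> HIT, frames=[1,2] (faults so far: 2)
  step 3: ref 5 -> FAULT, evict 2, frames=[1,5] (faults so far: 3)
  step 4: ref 2 -> FAULT, evict 1, frames=[2,5] (faults so far: 4)
  step 5: ref 5 -> HIT, frames=[2,5] (faults so far: 4)
  step 6: ref 4 -> FAULT, evict 2, frames=[4,5] (faults so far: 5)
  step 7: ref 1 -> FAULT, evict 5, frames=[4,1] (faults so far: 6)
  step 8: ref 2 -> FAULT, evict 4, frames=[2,1] (faults so far: 7)
  step 9: ref 7 -> FAULT, evict 1, frames=[2,7] (faults so far: 8)
  step 10: ref 2 -> HIT, frames=[2,7] (faults so far: 8)
  LRU total faults: 8
--- Optimal ---
  step 0: ref 1 -> FAULT, frames=[1,-] (faults so far: 1)
  step 1: ref 2 -> FAULT, frames=[1,2] (faults so far: 2)
  step 2: ref 1 -> HIT, frames=[1,2] (faults so far: 2)
  step 3: ref 5 -> FAULT, evict 1, frames=[5,2] (faults so far: 3)
  step 4: ref 2 -> HIT, frames=[5,2] (faults so far: 3)
  step 5: ref 5 -> HIT, frames=[5,2] (faults so far: 3)
  step 6: ref 4 -> FAULT, evict 5, frames=[4,2] (faults so far: 4)
  step 7: ref 1 -> FAULT, evict 4, frames=[1,2] (faults so far: 5)
  step 8: ref 2 -> HIT, frames=[1,2] (faults so far: 5)
  step 9: ref 7 -> FAULT, evict 1, frames=[7,2] (faults so far: 6)
  step 10: ref 2 -> HIT, frames=[7,2] (faults so far: 6)
  Optimal total faults: 6

Answer: 7 8 6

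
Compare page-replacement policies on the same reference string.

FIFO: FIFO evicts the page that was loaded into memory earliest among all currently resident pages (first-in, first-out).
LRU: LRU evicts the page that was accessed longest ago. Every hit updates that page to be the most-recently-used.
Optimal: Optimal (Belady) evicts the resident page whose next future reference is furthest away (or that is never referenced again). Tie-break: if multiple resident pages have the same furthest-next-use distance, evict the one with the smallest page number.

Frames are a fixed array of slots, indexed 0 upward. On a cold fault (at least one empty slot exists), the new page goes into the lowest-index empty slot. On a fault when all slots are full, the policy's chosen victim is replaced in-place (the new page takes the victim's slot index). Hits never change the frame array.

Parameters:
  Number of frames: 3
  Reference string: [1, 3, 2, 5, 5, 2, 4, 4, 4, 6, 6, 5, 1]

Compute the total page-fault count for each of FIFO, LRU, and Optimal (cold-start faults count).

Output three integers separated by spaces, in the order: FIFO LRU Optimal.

--- FIFO ---
  step 0: ref 1 -> FAULT, frames=[1,-,-] (faults so far: 1)
  step 1: ref 3 -> FAULT, frames=[1,3,-] (faults so far: 2)
  step 2: ref 2 -> FAULT, frames=[1,3,2] (faults so far: 3)
  step 3: ref 5 -> FAULT, evict 1, frames=[5,3,2] (faults so far: 4)
  step 4: ref 5 -> HIT, frames=[5,3,2] (faults so far: 4)
  step 5: ref 2 -> HIT, frames=[5,3,2] (faults so far: 4)
  step 6: ref 4 -> FAULT, evict 3, frames=[5,4,2] (faults so far: 5)
  step 7: ref 4 -> HIT, frames=[5,4,2] (faults so far: 5)
  step 8: ref 4 -> HIT, frames=[5,4,2] (faults so far: 5)
  step 9: ref 6 -> FAULT, evict 2, frames=[5,4,6] (faults so far: 6)
  step 10: ref 6 -> HIT, frames=[5,4,6] (faults so far: 6)
  step 11: ref 5 -> HIT, frames=[5,4,6] (faults so far: 6)
  step 12: ref 1 -> FAULT, evict 5, frames=[1,4,6] (faults so far: 7)
  FIFO total faults: 7
--- LRU ---
  step 0: ref 1 -> FAULT, frames=[1,-,-] (faults so far: 1)
  step 1: ref 3 -> FAULT, frames=[1,3,-] (faults so far: 2)
  step 2: ref 2 -> FAULT, frames=[1,3,2] (faults so far: 3)
  step 3: ref 5 -> FAULT, evict 1, frames=[5,3,2] (faults so far: 4)
  step 4: ref 5 -> HIT, frames=[5,3,2] (faults so far: 4)
  step 5: ref 2 -> HIT, frames=[5,3,2] (faults so far: 4)
  step 6: ref 4 -> FAULT, evict 3, frames=[5,4,2] (faults so far: 5)
  step 7: ref 4 -> HIT, frames=[5,4,2] (faults so far: 5)
  step 8: ref 4 -> HIT, frames=[5,4,2] (faults so far: 5)
  step 9: ref 6 -> FAULT, evict 5, frames=[6,4,2] (faults so far: 6)
  step 10: ref 6 -> HIT, frames=[6,4,2] (faults so far: 6)
  step 11: ref 5 -> FAULT, evict 2, frames=[6,4,5] (faults so far: 7)
  step 12: ref 1 -> FAULT, evict 4, frames=[6,1,5] (faults so far: 8)
  LRU total faults: 8
--- Optimal ---
  step 0: ref 1 -> FAULT, frames=[1,-,-] (faults so far: 1)
  step 1: ref 3 -> FAULT, frames=[1,3,-] (faults so far: 2)
  step 2: ref 2 -> FAULT, frames=[1,3,2] (faults so far: 3)
  step 3: ref 5 -> FAULT, evict 3, frames=[1,5,2] (faults so far: 4)
  step 4: ref 5 -> HIT, frames=[1,5,2] (faults so far: 4)
  step 5: ref 2 -> HIT, frames=[1,5,2] (faults so far: 4)
  step 6: ref 4 -> FAULT, evict 2, frames=[1,5,4] (faults so far: 5)
  step 7: ref 4 -> HIT, frames=[1,5,4] (faults so far: 5)
  step 8: ref 4 -> HIT, frames=[1,5,4] (faults so far: 5)
  step 9: ref 6 -> FAULT, evict 4, frames=[1,5,6] (faults so far: 6)
  step 10: ref 6 -> HIT, frames=[1,5,6] (faults so far: 6)
  step 11: ref 5 -> HIT, frames=[1,5,6] (faults so far: 6)
  step 12: ref 1 -> HIT, frames=[1,5,6] (faults so far: 6)
  Optimal total faults: 6

Answer: 7 8 6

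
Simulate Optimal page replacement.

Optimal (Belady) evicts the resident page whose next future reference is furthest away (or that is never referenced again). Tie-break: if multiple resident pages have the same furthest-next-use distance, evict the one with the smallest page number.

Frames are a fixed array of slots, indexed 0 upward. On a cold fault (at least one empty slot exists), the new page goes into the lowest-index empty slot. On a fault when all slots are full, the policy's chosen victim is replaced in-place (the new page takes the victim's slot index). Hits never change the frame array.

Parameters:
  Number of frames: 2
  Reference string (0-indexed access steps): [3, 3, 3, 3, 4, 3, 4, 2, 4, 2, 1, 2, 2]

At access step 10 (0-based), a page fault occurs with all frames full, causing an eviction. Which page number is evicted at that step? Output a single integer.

Step 0: ref 3 -> FAULT, frames=[3,-]
Step 1: ref 3 -> HIT, frames=[3,-]
Step 2: ref 3 -> HIT, frames=[3,-]
Step 3: ref 3 -> HIT, frames=[3,-]
Step 4: ref 4 -> FAULT, frames=[3,4]
Step 5: ref 3 -> HIT, frames=[3,4]
Step 6: ref 4 -> HIT, frames=[3,4]
Step 7: ref 2 -> FAULT, evict 3, frames=[2,4]
Step 8: ref 4 -> HIT, frames=[2,4]
Step 9: ref 2 -> HIT, frames=[2,4]
Step 10: ref 1 -> FAULT, evict 4, frames=[2,1]
At step 10: evicted page 4

Answer: 4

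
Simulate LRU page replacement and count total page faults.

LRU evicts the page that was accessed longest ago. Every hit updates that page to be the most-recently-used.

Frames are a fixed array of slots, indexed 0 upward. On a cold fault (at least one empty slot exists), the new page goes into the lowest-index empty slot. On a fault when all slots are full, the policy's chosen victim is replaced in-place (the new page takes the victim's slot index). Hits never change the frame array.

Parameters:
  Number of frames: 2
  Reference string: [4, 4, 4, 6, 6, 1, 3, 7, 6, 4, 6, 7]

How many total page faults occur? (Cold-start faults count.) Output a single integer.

Step 0: ref 4 → FAULT, frames=[4,-]
Step 1: ref 4 → HIT, frames=[4,-]
Step 2: ref 4 → HIT, frames=[4,-]
Step 3: ref 6 → FAULT, frames=[4,6]
Step 4: ref 6 → HIT, frames=[4,6]
Step 5: ref 1 → FAULT (evict 4), frames=[1,6]
Step 6: ref 3 → FAULT (evict 6), frames=[1,3]
Step 7: ref 7 → FAULT (evict 1), frames=[7,3]
Step 8: ref 6 → FAULT (evict 3), frames=[7,6]
Step 9: ref 4 → FAULT (evict 7), frames=[4,6]
Step 10: ref 6 → HIT, frames=[4,6]
Step 11: ref 7 → FAULT (evict 4), frames=[7,6]
Total faults: 8

Answer: 8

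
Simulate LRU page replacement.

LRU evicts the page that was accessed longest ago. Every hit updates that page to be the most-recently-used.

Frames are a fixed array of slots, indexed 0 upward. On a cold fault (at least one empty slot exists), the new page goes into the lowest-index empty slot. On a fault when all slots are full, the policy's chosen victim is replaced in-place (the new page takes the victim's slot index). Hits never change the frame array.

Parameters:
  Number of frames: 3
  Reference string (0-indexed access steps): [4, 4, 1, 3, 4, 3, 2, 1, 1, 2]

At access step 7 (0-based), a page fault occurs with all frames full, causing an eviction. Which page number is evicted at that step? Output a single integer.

Answer: 4

Derivation:
Step 0: ref 4 -> FAULT, frames=[4,-,-]
Step 1: ref 4 -> HIT, frames=[4,-,-]
Step 2: ref 1 -> FAULT, frames=[4,1,-]
Step 3: ref 3 -> FAULT, frames=[4,1,3]
Step 4: ref 4 -> HIT, frames=[4,1,3]
Step 5: ref 3 -> HIT, frames=[4,1,3]
Step 6: ref 2 -> FAULT, evict 1, frames=[4,2,3]
Step 7: ref 1 -> FAULT, evict 4, frames=[1,2,3]
At step 7: evicted page 4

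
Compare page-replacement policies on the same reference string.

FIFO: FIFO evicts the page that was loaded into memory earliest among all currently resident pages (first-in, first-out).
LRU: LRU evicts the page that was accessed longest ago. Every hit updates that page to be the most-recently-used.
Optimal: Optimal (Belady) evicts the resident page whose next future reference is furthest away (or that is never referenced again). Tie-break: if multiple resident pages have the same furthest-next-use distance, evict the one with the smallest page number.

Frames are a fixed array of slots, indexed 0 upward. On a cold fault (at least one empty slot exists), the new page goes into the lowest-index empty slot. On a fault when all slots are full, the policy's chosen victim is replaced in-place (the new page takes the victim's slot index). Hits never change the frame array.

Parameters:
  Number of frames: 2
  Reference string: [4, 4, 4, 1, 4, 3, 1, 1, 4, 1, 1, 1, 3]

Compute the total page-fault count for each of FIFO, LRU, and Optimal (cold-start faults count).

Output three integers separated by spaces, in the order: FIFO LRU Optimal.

Answer: 6 6 5

Derivation:
--- FIFO ---
  step 0: ref 4 -> FAULT, frames=[4,-] (faults so far: 1)
  step 1: ref 4 -> HIT, frames=[4,-] (faults so far: 1)
  step 2: ref 4 -> HIT, frames=[4,-] (faults so far: 1)
  step 3: ref 1 -> FAULT, frames=[4,1] (faults so far: 2)
  step 4: ref 4 -> HIT, frames=[4,1] (faults so far: 2)
  step 5: ref 3 -> FAULT, evict 4, frames=[3,1] (faults so far: 3)
  step 6: ref 1 -> HIT, frames=[3,1] (faults so far: 3)
  step 7: ref 1 -> HIT, frames=[3,1] (faults so far: 3)
  step 8: ref 4 -> FAULT, evict 1, frames=[3,4] (faults so far: 4)
  step 9: ref 1 -> FAULT, evict 3, frames=[1,4] (faults so far: 5)
  step 10: ref 1 -> HIT, frames=[1,4] (faults so far: 5)
  step 11: ref 1 -> HIT, frames=[1,4] (faults so far: 5)
  step 12: ref 3 -> FAULT, evict 4, frames=[1,3] (faults so far: 6)
  FIFO total faults: 6
--- LRU ---
  step 0: ref 4 -> FAULT, frames=[4,-] (faults so far: 1)
  step 1: ref 4 -> HIT, frames=[4,-] (faults so far: 1)
  step 2: ref 4 -> HIT, frames=[4,-] (faults so far: 1)
  step 3: ref 1 -> FAULT, frames=[4,1] (faults so far: 2)
  step 4: ref 4 -> HIT, frames=[4,1] (faults so far: 2)
  step 5: ref 3 -> FAULT, evict 1, frames=[4,3] (faults so far: 3)
  step 6: ref 1 -> FAULT, evict 4, frames=[1,3] (faults so far: 4)
  step 7: ref 1 -> HIT, frames=[1,3] (faults so far: 4)
  step 8: ref 4 -> FAULT, evict 3, frames=[1,4] (faults so far: 5)
  step 9: ref 1 -> HIT, frames=[1,4] (faults so far: 5)
  step 10: ref 1 -> HIT, frames=[1,4] (faults so far: 5)
  step 11: ref 1 -> HIT, frames=[1,4] (faults so far: 5)
  step 12: ref 3 -> FAULT, evict 4, frames=[1,3] (faults so far: 6)
  LRU total faults: 6
--- Optimal ---
  step 0: ref 4 -> FAULT, frames=[4,-] (faults so far: 1)
  step 1: ref 4 -> HIT, frames=[4,-] (faults so far: 1)
  step 2: ref 4 -> HIT, frames=[4,-] (faults so far: 1)
  step 3: ref 1 -> FAULT, frames=[4,1] (faults so far: 2)
  step 4: ref 4 -> HIT, frames=[4,1] (faults so far: 2)
  step 5: ref 3 -> FAULT, evict 4, frames=[3,1] (faults so far: 3)
  step 6: ref 1 -> HIT, frames=[3,1] (faults so far: 3)
  step 7: ref 1 -> HIT, frames=[3,1] (faults so far: 3)
  step 8: ref 4 -> FAULT, evict 3, frames=[4,1] (faults so far: 4)
  step 9: ref 1 -> HIT, frames=[4,1] (faults so far: 4)
  step 10: ref 1 -> HIT, frames=[4,1] (faults so far: 4)
  step 11: ref 1 -> HIT, frames=[4,1] (faults so far: 4)
  step 12: ref 3 -> FAULT, evict 1, frames=[4,3] (faults so far: 5)
  Optimal total faults: 5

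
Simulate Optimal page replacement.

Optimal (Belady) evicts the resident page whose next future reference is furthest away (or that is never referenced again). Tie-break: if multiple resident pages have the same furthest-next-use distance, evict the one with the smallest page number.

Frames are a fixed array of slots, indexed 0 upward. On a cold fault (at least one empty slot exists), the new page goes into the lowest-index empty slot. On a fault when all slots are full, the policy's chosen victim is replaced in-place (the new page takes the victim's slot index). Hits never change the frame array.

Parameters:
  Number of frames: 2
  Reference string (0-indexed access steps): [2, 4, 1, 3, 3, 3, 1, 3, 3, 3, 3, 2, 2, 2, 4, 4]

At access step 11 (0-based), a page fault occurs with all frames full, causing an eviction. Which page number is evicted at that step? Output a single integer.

Step 0: ref 2 -> FAULT, frames=[2,-]
Step 1: ref 4 -> FAULT, frames=[2,4]
Step 2: ref 1 -> FAULT, evict 4, frames=[2,1]
Step 3: ref 3 -> FAULT, evict 2, frames=[3,1]
Step 4: ref 3 -> HIT, frames=[3,1]
Step 5: ref 3 -> HIT, frames=[3,1]
Step 6: ref 1 -> HIT, frames=[3,1]
Step 7: ref 3 -> HIT, frames=[3,1]
Step 8: ref 3 -> HIT, frames=[3,1]
Step 9: ref 3 -> HIT, frames=[3,1]
Step 10: ref 3 -> HIT, frames=[3,1]
Step 11: ref 2 -> FAULT, evict 1, frames=[3,2]
At step 11: evicted page 1

Answer: 1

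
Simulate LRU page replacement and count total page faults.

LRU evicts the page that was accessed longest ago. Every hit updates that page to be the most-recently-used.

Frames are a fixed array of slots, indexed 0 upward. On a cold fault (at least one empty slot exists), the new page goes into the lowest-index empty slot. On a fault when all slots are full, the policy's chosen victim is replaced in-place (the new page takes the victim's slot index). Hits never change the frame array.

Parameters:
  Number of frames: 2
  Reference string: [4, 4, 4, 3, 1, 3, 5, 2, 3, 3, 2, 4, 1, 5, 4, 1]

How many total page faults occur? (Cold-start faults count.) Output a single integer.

Step 0: ref 4 → FAULT, frames=[4,-]
Step 1: ref 4 → HIT, frames=[4,-]
Step 2: ref 4 → HIT, frames=[4,-]
Step 3: ref 3 → FAULT, frames=[4,3]
Step 4: ref 1 → FAULT (evict 4), frames=[1,3]
Step 5: ref 3 → HIT, frames=[1,3]
Step 6: ref 5 → FAULT (evict 1), frames=[5,3]
Step 7: ref 2 → FAULT (evict 3), frames=[5,2]
Step 8: ref 3 → FAULT (evict 5), frames=[3,2]
Step 9: ref 3 → HIT, frames=[3,2]
Step 10: ref 2 → HIT, frames=[3,2]
Step 11: ref 4 → FAULT (evict 3), frames=[4,2]
Step 12: ref 1 → FAULT (evict 2), frames=[4,1]
Step 13: ref 5 → FAULT (evict 4), frames=[5,1]
Step 14: ref 4 → FAULT (evict 1), frames=[5,4]
Step 15: ref 1 → FAULT (evict 5), frames=[1,4]
Total faults: 11

Answer: 11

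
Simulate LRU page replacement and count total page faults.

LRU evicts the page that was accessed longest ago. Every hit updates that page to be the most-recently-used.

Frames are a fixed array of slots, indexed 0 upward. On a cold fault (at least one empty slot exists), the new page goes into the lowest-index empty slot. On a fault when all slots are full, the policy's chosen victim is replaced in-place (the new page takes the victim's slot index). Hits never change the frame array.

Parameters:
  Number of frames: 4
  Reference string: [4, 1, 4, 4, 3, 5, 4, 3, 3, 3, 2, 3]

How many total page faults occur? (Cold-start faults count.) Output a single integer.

Step 0: ref 4 → FAULT, frames=[4,-,-,-]
Step 1: ref 1 → FAULT, frames=[4,1,-,-]
Step 2: ref 4 → HIT, frames=[4,1,-,-]
Step 3: ref 4 → HIT, frames=[4,1,-,-]
Step 4: ref 3 → FAULT, frames=[4,1,3,-]
Step 5: ref 5 → FAULT, frames=[4,1,3,5]
Step 6: ref 4 → HIT, frames=[4,1,3,5]
Step 7: ref 3 → HIT, frames=[4,1,3,5]
Step 8: ref 3 → HIT, frames=[4,1,3,5]
Step 9: ref 3 → HIT, frames=[4,1,3,5]
Step 10: ref 2 → FAULT (evict 1), frames=[4,2,3,5]
Step 11: ref 3 → HIT, frames=[4,2,3,5]
Total faults: 5

Answer: 5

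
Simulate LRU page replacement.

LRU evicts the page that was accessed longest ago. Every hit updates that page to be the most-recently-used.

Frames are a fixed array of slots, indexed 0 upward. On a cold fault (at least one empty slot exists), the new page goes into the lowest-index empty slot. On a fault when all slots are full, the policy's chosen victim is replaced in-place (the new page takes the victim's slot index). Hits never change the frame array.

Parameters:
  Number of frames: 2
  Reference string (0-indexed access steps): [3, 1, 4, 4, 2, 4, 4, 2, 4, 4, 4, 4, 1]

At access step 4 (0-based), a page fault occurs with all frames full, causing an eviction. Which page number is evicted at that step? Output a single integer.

Step 0: ref 3 -> FAULT, frames=[3,-]
Step 1: ref 1 -> FAULT, frames=[3,1]
Step 2: ref 4 -> FAULT, evict 3, frames=[4,1]
Step 3: ref 4 -> HIT, frames=[4,1]
Step 4: ref 2 -> FAULT, evict 1, frames=[4,2]
At step 4: evicted page 1

Answer: 1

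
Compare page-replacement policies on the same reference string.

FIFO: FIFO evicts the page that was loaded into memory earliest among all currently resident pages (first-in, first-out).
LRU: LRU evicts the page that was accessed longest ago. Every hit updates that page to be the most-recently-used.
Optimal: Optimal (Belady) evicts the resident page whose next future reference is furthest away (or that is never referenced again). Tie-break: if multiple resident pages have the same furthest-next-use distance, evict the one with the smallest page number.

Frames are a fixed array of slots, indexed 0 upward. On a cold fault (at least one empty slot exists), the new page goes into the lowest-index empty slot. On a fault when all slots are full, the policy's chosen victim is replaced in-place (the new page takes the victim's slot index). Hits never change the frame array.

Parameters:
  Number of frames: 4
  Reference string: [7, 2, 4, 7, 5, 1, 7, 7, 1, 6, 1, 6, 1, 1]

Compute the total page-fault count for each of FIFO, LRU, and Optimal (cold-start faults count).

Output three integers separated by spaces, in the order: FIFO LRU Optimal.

--- FIFO ---
  step 0: ref 7 -> FAULT, frames=[7,-,-,-] (faults so far: 1)
  step 1: ref 2 -> FAULT, frames=[7,2,-,-] (faults so far: 2)
  step 2: ref 4 -> FAULT, frames=[7,2,4,-] (faults so far: 3)
  step 3: ref 7 -> HIT, frames=[7,2,4,-] (faults so far: 3)
  step 4: ref 5 -> FAULT, frames=[7,2,4,5] (faults so far: 4)
  step 5: ref 1 -> FAULT, evict 7, frames=[1,2,4,5] (faults so far: 5)
  step 6: ref 7 -> FAULT, evict 2, frames=[1,7,4,5] (faults so far: 6)
  step 7: ref 7 -> HIT, frames=[1,7,4,5] (faults so far: 6)
  step 8: ref 1 -> HIT, frames=[1,7,4,5] (faults so far: 6)
  step 9: ref 6 -> FAULT, evict 4, frames=[1,7,6,5] (faults so far: 7)
  step 10: ref 1 -> HIT, frames=[1,7,6,5] (faults so far: 7)
  step 11: ref 6 -> HIT, frames=[1,7,6,5] (faults so far: 7)
  step 12: ref 1 -> HIT, frames=[1,7,6,5] (faults so far: 7)
  step 13: ref 1 -> HIT, frames=[1,7,6,5] (faults so far: 7)
  FIFO total faults: 7
--- LRU ---
  step 0: ref 7 -> FAULT, frames=[7,-,-,-] (faults so far: 1)
  step 1: ref 2 -> FAULT, frames=[7,2,-,-] (faults so far: 2)
  step 2: ref 4 -> FAULT, frames=[7,2,4,-] (faults so far: 3)
  step 3: ref 7 -> HIT, frames=[7,2,4,-] (faults so far: 3)
  step 4: ref 5 -> FAULT, frames=[7,2,4,5] (faults so far: 4)
  step 5: ref 1 -> FAULT, evict 2, frames=[7,1,4,5] (faults so far: 5)
  step 6: ref 7 -> HIT, frames=[7,1,4,5] (faults so far: 5)
  step 7: ref 7 -> HIT, frames=[7,1,4,5] (faults so far: 5)
  step 8: ref 1 -> HIT, frames=[7,1,4,5] (faults so far: 5)
  step 9: ref 6 -> FAULT, evict 4, frames=[7,1,6,5] (faults so far: 6)
  step 10: ref 1 -> HIT, frames=[7,1,6,5] (faults so far: 6)
  step 11: ref 6 -> HIT, frames=[7,1,6,5] (faults so far: 6)
  step 12: ref 1 -> HIT, frames=[7,1,6,5] (faults so far: 6)
  step 13: ref 1 -> HIT, frames=[7,1,6,5] (faults so far: 6)
  LRU total faults: 6
--- Optimal ---
  step 0: ref 7 -> FAULT, frames=[7,-,-,-] (faults so far: 1)
  step 1: ref 2 -> FAULT, frames=[7,2,-,-] (faults so far: 2)
  step 2: ref 4 -> FAULT, frames=[7,2,4,-] (faults so far: 3)
  step 3: ref 7 -> HIT, frames=[7,2,4,-] (faults so far: 3)
  step 4: ref 5 -> FAULT, frames=[7,2,4,5] (faults so far: 4)
  step 5: ref 1 -> FAULT, evict 2, frames=[7,1,4,5] (faults so far: 5)
  step 6: ref 7 -> HIT, frames=[7,1,4,5] (faults so far: 5)
  step 7: ref 7 -> HIT, frames=[7,1,4,5] (faults so far: 5)
  step 8: ref 1 -> HIT, frames=[7,1,4,5] (faults so far: 5)
  step 9: ref 6 -> FAULT, evict 4, frames=[7,1,6,5] (faults so far: 6)
  step 10: ref 1 -> HIT, frames=[7,1,6,5] (faults so far: 6)
  step 11: ref 6 -> HIT, frames=[7,1,6,5] (faults so far: 6)
  step 12: ref 1 -> HIT, frames=[7,1,6,5] (faults so far: 6)
  step 13: ref 1 -> HIT, frames=[7,1,6,5] (faults so far: 6)
  Optimal total faults: 6

Answer: 7 6 6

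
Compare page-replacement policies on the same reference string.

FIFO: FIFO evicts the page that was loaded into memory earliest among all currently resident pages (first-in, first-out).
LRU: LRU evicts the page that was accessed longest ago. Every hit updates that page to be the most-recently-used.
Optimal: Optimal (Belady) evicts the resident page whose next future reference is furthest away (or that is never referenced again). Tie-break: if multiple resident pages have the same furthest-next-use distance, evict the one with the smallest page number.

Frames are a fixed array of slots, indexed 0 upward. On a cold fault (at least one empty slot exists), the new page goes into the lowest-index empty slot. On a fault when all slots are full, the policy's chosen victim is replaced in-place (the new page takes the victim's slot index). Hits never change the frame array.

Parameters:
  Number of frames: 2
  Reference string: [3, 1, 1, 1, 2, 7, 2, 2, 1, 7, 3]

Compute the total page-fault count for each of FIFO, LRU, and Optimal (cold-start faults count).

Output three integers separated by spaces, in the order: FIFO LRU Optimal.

Answer: 6 7 6

Derivation:
--- FIFO ---
  step 0: ref 3 -> FAULT, frames=[3,-] (faults so far: 1)
  step 1: ref 1 -> FAULT, frames=[3,1] (faults so far: 2)
  step 2: ref 1 -> HIT, frames=[3,1] (faults so far: 2)
  step 3: ref 1 -> HIT, frames=[3,1] (faults so far: 2)
  step 4: ref 2 -> FAULT, evict 3, frames=[2,1] (faults so far: 3)
  step 5: ref 7 -> FAULT, evict 1, frames=[2,7] (faults so far: 4)
  step 6: ref 2 -> HIT, frames=[2,7] (faults so far: 4)
  step 7: ref 2 -> HIT, frames=[2,7] (faults so far: 4)
  step 8: ref 1 -> FAULT, evict 2, frames=[1,7] (faults so far: 5)
  step 9: ref 7 -> HIT, frames=[1,7] (faults so far: 5)
  step 10: ref 3 -> FAULT, evict 7, frames=[1,3] (faults so far: 6)
  FIFO total faults: 6
--- LRU ---
  step 0: ref 3 -> FAULT, frames=[3,-] (faults so far: 1)
  step 1: ref 1 -> FAULT, frames=[3,1] (faults so far: 2)
  step 2: ref 1 -> HIT, frames=[3,1] (faults so far: 2)
  step 3: ref 1 -> HIT, frames=[3,1] (faults so far: 2)
  step 4: ref 2 -> FAULT, evict 3, frames=[2,1] (faults so far: 3)
  step 5: ref 7 -> FAULT, evict 1, frames=[2,7] (faults so far: 4)
  step 6: ref 2 -> HIT, frames=[2,7] (faults so far: 4)
  step 7: ref 2 -> HIT, frames=[2,7] (faults so far: 4)
  step 8: ref 1 -> FAULT, evict 7, frames=[2,1] (faults so far: 5)
  step 9: ref 7 -> FAULT, evict 2, frames=[7,1] (faults so far: 6)
  step 10: ref 3 -> FAULT, evict 1, frames=[7,3] (faults so far: 7)
  LRU total faults: 7
--- Optimal ---
  step 0: ref 3 -> FAULT, frames=[3,-] (faults so far: 1)
  step 1: ref 1 -> FAULT, frames=[3,1] (faults so far: 2)
  step 2: ref 1 -> HIT, frames=[3,1] (faults so far: 2)
  step 3: ref 1 -> HIT, frames=[3,1] (faults so far: 2)
  step 4: ref 2 -> FAULT, evict 3, frames=[2,1] (faults so far: 3)
  step 5: ref 7 -> FAULT, evict 1, frames=[2,7] (faults so far: 4)
  step 6: ref 2 -> HIT, frames=[2,7] (faults so far: 4)
  step 7: ref 2 -> HIT, frames=[2,7] (faults so far: 4)
  step 8: ref 1 -> FAULT, evict 2, frames=[1,7] (faults so far: 5)
  step 9: ref 7 -> HIT, frames=[1,7] (faults so far: 5)
  step 10: ref 3 -> FAULT, evict 1, frames=[3,7] (faults so far: 6)
  Optimal total faults: 6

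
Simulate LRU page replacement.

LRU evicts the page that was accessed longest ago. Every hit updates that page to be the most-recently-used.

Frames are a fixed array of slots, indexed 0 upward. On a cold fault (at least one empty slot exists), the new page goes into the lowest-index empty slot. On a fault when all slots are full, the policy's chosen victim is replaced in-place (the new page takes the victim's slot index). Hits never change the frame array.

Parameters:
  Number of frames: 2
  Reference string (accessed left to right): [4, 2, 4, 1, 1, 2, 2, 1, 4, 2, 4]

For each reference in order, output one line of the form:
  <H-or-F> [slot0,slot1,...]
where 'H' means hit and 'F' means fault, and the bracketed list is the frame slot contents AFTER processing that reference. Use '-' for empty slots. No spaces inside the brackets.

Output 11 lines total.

F [4,-]
F [4,2]
H [4,2]
F [4,1]
H [4,1]
F [2,1]
H [2,1]
H [2,1]
F [4,1]
F [4,2]
H [4,2]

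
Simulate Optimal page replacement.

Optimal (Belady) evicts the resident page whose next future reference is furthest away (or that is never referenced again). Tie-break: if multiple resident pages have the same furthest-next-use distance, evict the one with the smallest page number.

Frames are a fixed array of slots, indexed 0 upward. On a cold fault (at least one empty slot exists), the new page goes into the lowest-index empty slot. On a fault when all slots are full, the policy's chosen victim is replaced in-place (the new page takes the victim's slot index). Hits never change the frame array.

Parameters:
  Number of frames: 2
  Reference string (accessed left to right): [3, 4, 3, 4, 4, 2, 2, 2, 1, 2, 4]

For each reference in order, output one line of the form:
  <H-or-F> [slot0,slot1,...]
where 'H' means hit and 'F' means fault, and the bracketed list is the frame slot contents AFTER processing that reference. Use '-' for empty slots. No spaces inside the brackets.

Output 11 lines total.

F [3,-]
F [3,4]
H [3,4]
H [3,4]
H [3,4]
F [2,4]
H [2,4]
H [2,4]
F [2,1]
H [2,1]
F [2,4]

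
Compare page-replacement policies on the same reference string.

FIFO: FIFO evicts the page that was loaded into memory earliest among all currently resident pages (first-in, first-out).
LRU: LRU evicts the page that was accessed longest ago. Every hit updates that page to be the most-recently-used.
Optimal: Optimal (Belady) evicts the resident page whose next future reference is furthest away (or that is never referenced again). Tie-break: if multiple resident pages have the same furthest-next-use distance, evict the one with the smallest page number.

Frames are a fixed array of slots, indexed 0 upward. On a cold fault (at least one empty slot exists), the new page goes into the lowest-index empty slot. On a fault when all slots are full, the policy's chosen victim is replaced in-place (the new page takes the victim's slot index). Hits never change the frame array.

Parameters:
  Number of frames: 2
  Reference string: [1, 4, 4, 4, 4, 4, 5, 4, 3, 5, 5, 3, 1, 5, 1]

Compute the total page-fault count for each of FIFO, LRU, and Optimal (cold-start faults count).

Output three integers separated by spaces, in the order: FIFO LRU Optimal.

--- FIFO ---
  step 0: ref 1 -> FAULT, frames=[1,-] (faults so far: 1)
  step 1: ref 4 -> FAULT, frames=[1,4] (faults so far: 2)
  step 2: ref 4 -> HIT, frames=[1,4] (faults so far: 2)
  step 3: ref 4 -> HIT, frames=[1,4] (faults so far: 2)
  step 4: ref 4 -> HIT, frames=[1,4] (faults so far: 2)
  step 5: ref 4 -> HIT, frames=[1,4] (faults so far: 2)
  step 6: ref 5 -> FAULT, evict 1, frames=[5,4] (faults so far: 3)
  step 7: ref 4 -> HIT, frames=[5,4] (faults so far: 3)
  step 8: ref 3 -> FAULT, evict 4, frames=[5,3] (faults so far: 4)
  step 9: ref 5 -> HIT, frames=[5,3] (faults so far: 4)
  step 10: ref 5 -> HIT, frames=[5,3] (faults so far: 4)
  step 11: ref 3 -> HIT, frames=[5,3] (faults so far: 4)
  step 12: ref 1 -> FAULT, evict 5, frames=[1,3] (faults so far: 5)
  step 13: ref 5 -> FAULT, evict 3, frames=[1,5] (faults so far: 6)
  step 14: ref 1 -> HIT, frames=[1,5] (faults so far: 6)
  FIFO total faults: 6
--- LRU ---
  step 0: ref 1 -> FAULT, frames=[1,-] (faults so far: 1)
  step 1: ref 4 -> FAULT, frames=[1,4] (faults so far: 2)
  step 2: ref 4 -> HIT, frames=[1,4] (faults so far: 2)
  step 3: ref 4 -> HIT, frames=[1,4] (faults so far: 2)
  step 4: ref 4 -> HIT, frames=[1,4] (faults so far: 2)
  step 5: ref 4 -> HIT, frames=[1,4] (faults so far: 2)
  step 6: ref 5 -> FAULT, evict 1, frames=[5,4] (faults so far: 3)
  step 7: ref 4 -> HIT, frames=[5,4] (faults so far: 3)
  step 8: ref 3 -> FAULT, evict 5, frames=[3,4] (faults so far: 4)
  step 9: ref 5 -> FAULT, evict 4, frames=[3,5] (faults so far: 5)
  step 10: ref 5 -> HIT, frames=[3,5] (faults so far: 5)
  step 11: ref 3 -> HIT, frames=[3,5] (faults so far: 5)
  step 12: ref 1 -> FAULT, evict 5, frames=[3,1] (faults so far: 6)
  step 13: ref 5 -> FAULT, evict 3, frames=[5,1] (faults so far: 7)
  step 14: ref 1 -> HIT, frames=[5,1] (faults so far: 7)
  LRU total faults: 7
--- Optimal ---
  step 0: ref 1 -> FAULT, frames=[1,-] (faults so far: 1)
  step 1: ref 4 -> FAULT, frames=[1,4] (faults so far: 2)
  step 2: ref 4 -> HIT, frames=[1,4] (faults so far: 2)
  step 3: ref 4 -> HIT, frames=[1,4] (faults so far: 2)
  step 4: ref 4 -> HIT, frames=[1,4] (faults so far: 2)
  step 5: ref 4 -> HIT, frames=[1,4] (faults so far: 2)
  step 6: ref 5 -> FAULT, evict 1, frames=[5,4] (faults so far: 3)
  step 7: ref 4 -> HIT, frames=[5,4] (faults so far: 3)
  step 8: ref 3 -> FAULT, evict 4, frames=[5,3] (faults so far: 4)
  step 9: ref 5 -> HIT, frames=[5,3] (faults so far: 4)
  step 10: ref 5 -> HIT, frames=[5,3] (faults so far: 4)
  step 11: ref 3 -> HIT, frames=[5,3] (faults so far: 4)
  step 12: ref 1 -> FAULT, evict 3, frames=[5,1] (faults so far: 5)
  step 13: ref 5 -> HIT, frames=[5,1] (faults so far: 5)
  step 14: ref 1 -> HIT, frames=[5,1] (faults so far: 5)
  Optimal total faults: 5

Answer: 6 7 5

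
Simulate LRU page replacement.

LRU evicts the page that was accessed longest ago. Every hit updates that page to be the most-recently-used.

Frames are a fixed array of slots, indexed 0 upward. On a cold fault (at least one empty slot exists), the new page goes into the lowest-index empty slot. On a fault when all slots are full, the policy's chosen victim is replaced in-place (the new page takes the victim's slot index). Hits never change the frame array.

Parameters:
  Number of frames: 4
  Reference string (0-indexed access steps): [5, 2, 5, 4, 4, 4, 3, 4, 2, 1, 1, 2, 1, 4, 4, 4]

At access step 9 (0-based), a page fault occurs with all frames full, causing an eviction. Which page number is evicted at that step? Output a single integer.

Answer: 5

Derivation:
Step 0: ref 5 -> FAULT, frames=[5,-,-,-]
Step 1: ref 2 -> FAULT, frames=[5,2,-,-]
Step 2: ref 5 -> HIT, frames=[5,2,-,-]
Step 3: ref 4 -> FAULT, frames=[5,2,4,-]
Step 4: ref 4 -> HIT, frames=[5,2,4,-]
Step 5: ref 4 -> HIT, frames=[5,2,4,-]
Step 6: ref 3 -> FAULT, frames=[5,2,4,3]
Step 7: ref 4 -> HIT, frames=[5,2,4,3]
Step 8: ref 2 -> HIT, frames=[5,2,4,3]
Step 9: ref 1 -> FAULT, evict 5, frames=[1,2,4,3]
At step 9: evicted page 5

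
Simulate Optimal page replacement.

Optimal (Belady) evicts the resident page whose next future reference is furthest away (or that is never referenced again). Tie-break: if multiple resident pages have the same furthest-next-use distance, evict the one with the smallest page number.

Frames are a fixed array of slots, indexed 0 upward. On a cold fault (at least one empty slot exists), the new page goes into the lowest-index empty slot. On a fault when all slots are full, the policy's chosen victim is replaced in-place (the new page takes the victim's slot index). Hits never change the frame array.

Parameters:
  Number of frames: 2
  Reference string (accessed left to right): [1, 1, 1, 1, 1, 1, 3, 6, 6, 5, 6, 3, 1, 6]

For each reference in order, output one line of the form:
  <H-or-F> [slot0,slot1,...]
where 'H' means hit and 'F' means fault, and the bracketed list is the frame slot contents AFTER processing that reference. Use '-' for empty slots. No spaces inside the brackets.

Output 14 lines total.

F [1,-]
H [1,-]
H [1,-]
H [1,-]
H [1,-]
H [1,-]
F [1,3]
F [6,3]
H [6,3]
F [6,5]
H [6,5]
F [6,3]
F [6,1]
H [6,1]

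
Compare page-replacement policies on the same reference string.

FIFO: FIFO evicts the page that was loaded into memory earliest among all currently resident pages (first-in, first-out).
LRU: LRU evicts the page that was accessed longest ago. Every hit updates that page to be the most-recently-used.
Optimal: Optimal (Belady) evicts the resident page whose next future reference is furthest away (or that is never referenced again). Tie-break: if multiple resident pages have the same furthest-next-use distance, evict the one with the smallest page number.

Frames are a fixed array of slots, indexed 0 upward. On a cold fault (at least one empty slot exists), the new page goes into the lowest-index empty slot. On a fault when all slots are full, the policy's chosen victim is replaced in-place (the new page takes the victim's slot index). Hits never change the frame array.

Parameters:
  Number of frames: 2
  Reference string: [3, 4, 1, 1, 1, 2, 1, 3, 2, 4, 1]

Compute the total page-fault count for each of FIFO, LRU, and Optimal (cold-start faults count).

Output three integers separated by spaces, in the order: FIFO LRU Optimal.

--- FIFO ---
  step 0: ref 3 -> FAULT, frames=[3,-] (faults so far: 1)
  step 1: ref 4 -> FAULT, frames=[3,4] (faults so far: 2)
  step 2: ref 1 -> FAULT, evict 3, frames=[1,4] (faults so far: 3)
  step 3: ref 1 -> HIT, frames=[1,4] (faults so far: 3)
  step 4: ref 1 -> HIT, frames=[1,4] (faults so far: 3)
  step 5: ref 2 -> FAULT, evict 4, frames=[1,2] (faults so far: 4)
  step 6: ref 1 -> HIT, frames=[1,2] (faults so far: 4)
  step 7: ref 3 -> FAULT, evict 1, frames=[3,2] (faults so far: 5)
  step 8: ref 2 -> HIT, frames=[3,2] (faults so far: 5)
  step 9: ref 4 -> FAULT, evict 2, frames=[3,4] (faults so far: 6)
  step 10: ref 1 -> FAULT, evict 3, frames=[1,4] (faults so far: 7)
  FIFO total faults: 7
--- LRU ---
  step 0: ref 3 -> FAULT, frames=[3,-] (faults so far: 1)
  step 1: ref 4 -> FAULT, frames=[3,4] (faults so far: 2)
  step 2: ref 1 -> FAULT, evict 3, frames=[1,4] (faults so far: 3)
  step 3: ref 1 -> HIT, frames=[1,4] (faults so far: 3)
  step 4: ref 1 -> HIT, frames=[1,4] (faults so far: 3)
  step 5: ref 2 -> FAULT, evict 4, frames=[1,2] (faults so far: 4)
  step 6: ref 1 -> HIT, frames=[1,2] (faults so far: 4)
  step 7: ref 3 -> FAULT, evict 2, frames=[1,3] (faults so far: 5)
  step 8: ref 2 -> FAULT, evict 1, frames=[2,3] (faults so far: 6)
  step 9: ref 4 -> FAULT, evict 3, frames=[2,4] (faults so far: 7)
  step 10: ref 1 -> FAULT, evict 2, frames=[1,4] (faults so far: 8)
  LRU total faults: 8
--- Optimal ---
  step 0: ref 3 -> FAULT, frames=[3,-] (faults so far: 1)
  step 1: ref 4 -> FAULT, frames=[3,4] (faults so far: 2)
  step 2: ref 1 -> FAULT, evict 4, frames=[3,1] (faults so far: 3)
  step 3: ref 1 -> HIT, frames=[3,1] (faults so far: 3)
  step 4: ref 1 -> HIT, frames=[3,1] (faults so far: 3)
  step 5: ref 2 -> FAULT, evict 3, frames=[2,1] (faults so far: 4)
  step 6: ref 1 -> HIT, frames=[2,1] (faults so far: 4)
  step 7: ref 3 -> FAULT, evict 1, frames=[2,3] (faults so far: 5)
  step 8: ref 2 -> HIT, frames=[2,3] (faults so far: 5)
  step 9: ref 4 -> FAULT, evict 2, frames=[4,3] (faults so far: 6)
  step 10: ref 1 -> FAULT, evict 3, frames=[4,1] (faults so far: 7)
  Optimal total faults: 7

Answer: 7 8 7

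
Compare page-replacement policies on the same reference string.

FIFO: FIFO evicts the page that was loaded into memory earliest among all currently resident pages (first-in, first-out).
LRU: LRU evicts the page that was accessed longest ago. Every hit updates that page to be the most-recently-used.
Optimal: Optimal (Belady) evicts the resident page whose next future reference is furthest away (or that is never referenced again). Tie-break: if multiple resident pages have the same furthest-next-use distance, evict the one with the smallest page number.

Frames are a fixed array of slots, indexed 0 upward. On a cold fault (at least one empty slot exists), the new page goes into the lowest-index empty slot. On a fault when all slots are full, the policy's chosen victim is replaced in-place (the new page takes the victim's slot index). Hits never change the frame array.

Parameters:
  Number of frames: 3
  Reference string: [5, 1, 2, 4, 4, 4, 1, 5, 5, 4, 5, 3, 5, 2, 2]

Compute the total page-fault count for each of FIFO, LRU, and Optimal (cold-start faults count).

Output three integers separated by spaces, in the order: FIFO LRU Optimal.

Answer: 7 7 6

Derivation:
--- FIFO ---
  step 0: ref 5 -> FAULT, frames=[5,-,-] (faults so far: 1)
  step 1: ref 1 -> FAULT, frames=[5,1,-] (faults so far: 2)
  step 2: ref 2 -> FAULT, frames=[5,1,2] (faults so far: 3)
  step 3: ref 4 -> FAULT, evict 5, frames=[4,1,2] (faults so far: 4)
  step 4: ref 4 -> HIT, frames=[4,1,2] (faults so far: 4)
  step 5: ref 4 -> HIT, frames=[4,1,2] (faults so far: 4)
  step 6: ref 1 -> HIT, frames=[4,1,2] (faults so far: 4)
  step 7: ref 5 -> FAULT, evict 1, frames=[4,5,2] (faults so far: 5)
  step 8: ref 5 -> HIT, frames=[4,5,2] (faults so far: 5)
  step 9: ref 4 -> HIT, frames=[4,5,2] (faults so far: 5)
  step 10: ref 5 -> HIT, frames=[4,5,2] (faults so far: 5)
  step 11: ref 3 -> FAULT, evict 2, frames=[4,5,3] (faults so far: 6)
  step 12: ref 5 -> HIT, frames=[4,5,3] (faults so far: 6)
  step 13: ref 2 -> FAULT, evict 4, frames=[2,5,3] (faults so far: 7)
  step 14: ref 2 -> HIT, frames=[2,5,3] (faults so far: 7)
  FIFO total faults: 7
--- LRU ---
  step 0: ref 5 -> FAULT, frames=[5,-,-] (faults so far: 1)
  step 1: ref 1 -> FAULT, frames=[5,1,-] (faults so far: 2)
  step 2: ref 2 -> FAULT, frames=[5,1,2] (faults so far: 3)
  step 3: ref 4 -> FAULT, evict 5, frames=[4,1,2] (faults so far: 4)
  step 4: ref 4 -> HIT, frames=[4,1,2] (faults so far: 4)
  step 5: ref 4 -> HIT, frames=[4,1,2] (faults so far: 4)
  step 6: ref 1 -> HIT, frames=[4,1,2] (faults so far: 4)
  step 7: ref 5 -> FAULT, evict 2, frames=[4,1,5] (faults so far: 5)
  step 8: ref 5 -> HIT, frames=[4,1,5] (faults so far: 5)
  step 9: ref 4 -> HIT, frames=[4,1,5] (faults so far: 5)
  step 10: ref 5 -> HIT, frames=[4,1,5] (faults so far: 5)
  step 11: ref 3 -> FAULT, evict 1, frames=[4,3,5] (faults so far: 6)
  step 12: ref 5 -> HIT, frames=[4,3,5] (faults so far: 6)
  step 13: ref 2 -> FAULT, evict 4, frames=[2,3,5] (faults so far: 7)
  step 14: ref 2 -> HIT, frames=[2,3,5] (faults so far: 7)
  LRU total faults: 7
--- Optimal ---
  step 0: ref 5 -> FAULT, frames=[5,-,-] (faults so far: 1)
  step 1: ref 1 -> FAULT, frames=[5,1,-] (faults so far: 2)
  step 2: ref 2 -> FAULT, frames=[5,1,2] (faults so far: 3)
  step 3: ref 4 -> FAULT, evict 2, frames=[5,1,4] (faults so far: 4)
  step 4: ref 4 -> HIT, frames=[5,1,4] (faults so far: 4)
  step 5: ref 4 -> HIT, frames=[5,1,4] (faults so far: 4)
  step 6: ref 1 -> HIT, frames=[5,1,4] (faults so far: 4)
  step 7: ref 5 -> HIT, frames=[5,1,4] (faults so far: 4)
  step 8: ref 5 -> HIT, frames=[5,1,4] (faults so far: 4)
  step 9: ref 4 -> HIT, frames=[5,1,4] (faults so far: 4)
  step 10: ref 5 -> HIT, frames=[5,1,4] (faults so far: 4)
  step 11: ref 3 -> FAULT, evict 1, frames=[5,3,4] (faults so far: 5)
  step 12: ref 5 -> HIT, frames=[5,3,4] (faults so far: 5)
  step 13: ref 2 -> FAULT, evict 3, frames=[5,2,4] (faults so far: 6)
  step 14: ref 2 -> HIT, frames=[5,2,4] (faults so far: 6)
  Optimal total faults: 6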